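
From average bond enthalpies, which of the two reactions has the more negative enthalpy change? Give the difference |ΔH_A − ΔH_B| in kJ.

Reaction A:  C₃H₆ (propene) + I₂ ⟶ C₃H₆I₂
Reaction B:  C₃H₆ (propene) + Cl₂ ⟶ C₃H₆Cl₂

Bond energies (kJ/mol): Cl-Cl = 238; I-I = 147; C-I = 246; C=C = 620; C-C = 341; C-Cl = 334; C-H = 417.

Reaction B, by 85 kJ

Reaction A:
  Bonds broken (reactants):
    C-C: 1 × 341 = 341
    C-H: 6 × 417 = 2502
    C=C: 1 × 620 = 620
    I-I: 1 × 147 = 147
    Σ(broken) = 3610 kJ
  Bonds formed (products):
    C-C: 2 × 341 = 682
    C-H: 6 × 417 = 2502
    C-I: 2 × 246 = 492
    Σ(formed) = 3676 kJ
  ΔH_A = 3610 − 3676 = −66 kJ
Reaction B:
  Bonds broken (reactants):
    C-C: 1 × 341 = 341
    C-H: 6 × 417 = 2502
    C=C: 1 × 620 = 620
    Cl-Cl: 1 × 238 = 238
    Σ(broken) = 3701 kJ
  Bonds formed (products):
    C-C: 2 × 341 = 682
    C-Cl: 2 × 334 = 668
    C-H: 6 × 417 = 2502
    Σ(formed) = 3852 kJ
  ΔH_B = 3701 − 3852 = −151 kJ
ΔH_A − ΔH_B = +85 kJ, so reaction B has the more negative ΔH; |ΔH_A − ΔH_B| = 85 kJ.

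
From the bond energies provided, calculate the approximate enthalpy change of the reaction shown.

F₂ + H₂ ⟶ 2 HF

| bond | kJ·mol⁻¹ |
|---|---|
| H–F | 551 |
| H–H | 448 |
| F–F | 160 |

ΔH ≈ −494 kJ

Bonds broken (reactants):
  F–F: 1 × 160 = 160
  H–H: 1 × 448 = 448
  Σ(broken) = 608 kJ
Bonds formed (products):
  H–F: 2 × 551 = 1102
  Σ(formed) = 1102 kJ
ΔH = Σ(broken) − Σ(formed) = 608 − 1102 = −494 kJ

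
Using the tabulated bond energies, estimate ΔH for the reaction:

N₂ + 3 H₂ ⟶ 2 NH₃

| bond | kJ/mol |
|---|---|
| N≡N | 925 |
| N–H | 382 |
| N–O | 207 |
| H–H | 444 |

ΔH ≈ −35 kJ

Bonds broken (reactants):
  H–H: 3 × 444 = 1332
  N≡N: 1 × 925 = 925
  Σ(broken) = 2257 kJ
Bonds formed (products):
  N–H: 6 × 382 = 2292
  Σ(formed) = 2292 kJ
ΔH = Σ(broken) − Σ(formed) = 2257 − 2292 = −35 kJ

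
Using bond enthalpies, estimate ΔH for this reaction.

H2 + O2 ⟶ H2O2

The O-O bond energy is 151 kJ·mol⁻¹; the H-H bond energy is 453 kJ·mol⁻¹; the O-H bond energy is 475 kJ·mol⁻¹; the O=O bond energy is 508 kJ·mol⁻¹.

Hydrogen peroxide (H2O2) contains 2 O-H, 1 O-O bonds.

Bonds broken (reactants):
  H-H: 1 × 453 = 453
  O=O: 1 × 508 = 508
  Σ(broken) = 961 kJ
Bonds formed (products):
  O-H: 2 × 475 = 950
  O-O: 1 × 151 = 151
  Σ(formed) = 1101 kJ
ΔH = Σ(broken) − Σ(formed) = 961 − 1101 = −140 kJ

ΔH ≈ −140 kJ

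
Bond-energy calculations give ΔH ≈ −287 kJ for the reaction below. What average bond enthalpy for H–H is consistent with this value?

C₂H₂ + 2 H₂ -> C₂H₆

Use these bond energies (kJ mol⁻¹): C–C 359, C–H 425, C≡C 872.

Let D be the H–H bond energy.
Σ(broken) = 1×872 + 2×425 + 2×D = 1722 + 2D
Σ(formed) = 1×359 + 6×425 = 2909
ΔH = Σ(broken) − Σ(formed) = (1722 + 2D) − (2909) = −1187 + 2D
Setting this equal to −287 kJ gives 2D = 900, so D = 450 kJ/mol.

D(H–H) ≈ 450 kJ/mol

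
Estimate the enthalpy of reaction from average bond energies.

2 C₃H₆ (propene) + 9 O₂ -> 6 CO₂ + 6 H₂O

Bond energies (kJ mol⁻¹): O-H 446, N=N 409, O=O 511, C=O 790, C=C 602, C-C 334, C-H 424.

Bonds broken (reactants):
  C-C: 2 × 334 = 668
  C-H: 12 × 424 = 5088
  C=C: 2 × 602 = 1204
  O=O: 9 × 511 = 4599
  Σ(broken) = 11559 kJ
Bonds formed (products):
  C=O: 12 × 790 = 9480
  O-H: 12 × 446 = 5352
  Σ(formed) = 14832 kJ
ΔH = Σ(broken) − Σ(formed) = 11559 − 14832 = −3273 kJ

ΔH ≈ −3273 kJ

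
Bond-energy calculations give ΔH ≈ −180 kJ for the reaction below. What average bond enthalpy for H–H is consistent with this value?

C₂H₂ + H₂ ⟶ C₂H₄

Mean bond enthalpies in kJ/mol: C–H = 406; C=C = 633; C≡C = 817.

D(H–H) ≈ 448 kJ/mol

Let D be the H–H bond energy.
Σ(broken) = 1×817 + 2×406 + 1×D = 1629 + D
Σ(formed) = 4×406 + 1×633 = 2257
ΔH = Σ(broken) − Σ(formed) = (1629 + D) − (2257) = −628 + D
Setting this equal to −180 kJ gives D = 448 kJ/mol.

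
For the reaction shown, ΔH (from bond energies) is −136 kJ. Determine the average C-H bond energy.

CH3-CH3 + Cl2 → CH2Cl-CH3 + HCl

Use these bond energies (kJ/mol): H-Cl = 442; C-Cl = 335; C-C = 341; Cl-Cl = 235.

Let D be the C-H bond energy.
Σ(broken) = 1×341 + 6×D + 1×235 = 576 + 6D
Σ(formed) = 1×341 + 1×335 + 5×D + 1×442 = 1118 + 5D
ΔH = Σ(broken) − Σ(formed) = (576 + 6D) − (1118 + 5D) = −542 + D
Setting this equal to −136 kJ gives D = 406 kJ/mol.

D(C-H) ≈ 406 kJ/mol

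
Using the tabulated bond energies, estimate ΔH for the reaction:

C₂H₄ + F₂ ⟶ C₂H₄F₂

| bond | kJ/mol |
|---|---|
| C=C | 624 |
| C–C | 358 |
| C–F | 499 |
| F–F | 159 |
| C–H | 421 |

ΔH ≈ −573 kJ

Bonds broken (reactants):
  C–H: 4 × 421 = 1684
  C=C: 1 × 624 = 624
  F–F: 1 × 159 = 159
  Σ(broken) = 2467 kJ
Bonds formed (products):
  C–C: 1 × 358 = 358
  C–F: 2 × 499 = 998
  C–H: 4 × 421 = 1684
  Σ(formed) = 3040 kJ
ΔH = Σ(broken) − Σ(formed) = 2467 − 3040 = −573 kJ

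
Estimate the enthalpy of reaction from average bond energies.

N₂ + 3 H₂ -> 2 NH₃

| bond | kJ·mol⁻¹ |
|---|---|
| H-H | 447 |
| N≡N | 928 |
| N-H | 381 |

Bonds broken (reactants):
  H-H: 3 × 447 = 1341
  N≡N: 1 × 928 = 928
  Σ(broken) = 2269 kJ
Bonds formed (products):
  N-H: 6 × 381 = 2286
  Σ(formed) = 2286 kJ
ΔH = Σ(broken) − Σ(formed) = 2269 − 2286 = −17 kJ

ΔH ≈ −17 kJ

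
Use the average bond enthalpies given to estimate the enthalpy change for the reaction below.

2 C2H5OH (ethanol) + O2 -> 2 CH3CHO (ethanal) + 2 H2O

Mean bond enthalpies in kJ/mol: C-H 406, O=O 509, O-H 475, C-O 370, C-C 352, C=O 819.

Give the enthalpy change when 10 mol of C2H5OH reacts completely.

Bonds broken (reactants):
  C-C: 2 × 352 = 704
  C-H: 10 × 406 = 4060
  C-O: 2 × 370 = 740
  O-H: 2 × 475 = 950
  O=O: 1 × 509 = 509
  Σ(broken) = 6963 kJ
Bonds formed (products):
  C-C: 2 × 352 = 704
  C-H: 8 × 406 = 3248
  C=O: 2 × 819 = 1638
  O-H: 4 × 475 = 1900
  Σ(formed) = 7490 kJ
ΔH = Σ(broken) − Σ(formed) = 6963 − 7490 = −527 kJ
For 5× the reaction as written: 5 × (−527) = −2635 kJ

ΔH = −2635 kJ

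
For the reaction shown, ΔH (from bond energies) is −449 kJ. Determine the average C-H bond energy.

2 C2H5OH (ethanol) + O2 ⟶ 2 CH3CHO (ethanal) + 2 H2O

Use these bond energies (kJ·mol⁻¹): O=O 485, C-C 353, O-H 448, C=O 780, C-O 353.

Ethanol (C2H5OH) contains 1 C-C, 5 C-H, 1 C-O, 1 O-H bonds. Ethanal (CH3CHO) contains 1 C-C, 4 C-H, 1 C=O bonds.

D(C-H) ≈ 408 kJ/mol

Let D be the C-H bond energy.
Σ(broken) = 2×353 + 10×D + 2×353 + 2×448 + 1×485 = 2793 + 10D
Σ(formed) = 2×353 + 8×D + 2×780 + 4×448 = 4058 + 8D
ΔH = Σ(broken) − Σ(formed) = (2793 + 10D) − (4058 + 8D) = −1265 + 2D
Setting this equal to −449 kJ gives 2D = 816, so D = 408 kJ/mol.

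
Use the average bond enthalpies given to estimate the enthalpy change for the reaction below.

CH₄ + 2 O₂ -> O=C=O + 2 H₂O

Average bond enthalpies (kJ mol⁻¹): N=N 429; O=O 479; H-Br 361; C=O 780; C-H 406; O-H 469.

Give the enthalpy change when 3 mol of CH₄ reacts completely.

Bonds broken (reactants):
  C-H: 4 × 406 = 1624
  O=O: 2 × 479 = 958
  Σ(broken) = 2582 kJ
Bonds formed (products):
  C=O: 2 × 780 = 1560
  O-H: 4 × 469 = 1876
  Σ(formed) = 3436 kJ
ΔH = Σ(broken) − Σ(formed) = 2582 − 3436 = −854 kJ
For 3× the reaction as written: 3 × (−854) = −2562 kJ

ΔH = −2562 kJ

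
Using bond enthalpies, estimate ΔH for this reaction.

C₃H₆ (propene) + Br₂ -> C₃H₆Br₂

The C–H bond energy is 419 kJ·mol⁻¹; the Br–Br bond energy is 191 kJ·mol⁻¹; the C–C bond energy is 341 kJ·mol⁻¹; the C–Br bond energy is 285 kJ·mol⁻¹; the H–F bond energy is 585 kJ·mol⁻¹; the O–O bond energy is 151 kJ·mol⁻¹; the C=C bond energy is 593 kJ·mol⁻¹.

ΔH ≈ −127 kJ

Bonds broken (reactants):
  Br–Br: 1 × 191 = 191
  C–C: 1 × 341 = 341
  C–H: 6 × 419 = 2514
  C=C: 1 × 593 = 593
  Σ(broken) = 3639 kJ
Bonds formed (products):
  C–Br: 2 × 285 = 570
  C–C: 2 × 341 = 682
  C–H: 6 × 419 = 2514
  Σ(formed) = 3766 kJ
ΔH = Σ(broken) − Σ(formed) = 3639 − 3766 = −127 kJ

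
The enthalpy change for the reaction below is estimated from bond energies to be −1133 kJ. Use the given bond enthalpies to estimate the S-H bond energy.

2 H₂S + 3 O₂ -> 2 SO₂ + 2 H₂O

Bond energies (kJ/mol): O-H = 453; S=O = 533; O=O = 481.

Let D be the S-H bond energy.
Σ(broken) = 3×481 + 4×D = 1443 + 4D
Σ(formed) = 4×453 + 4×533 = 3944
ΔH = Σ(broken) − Σ(formed) = (1443 + 4D) − (3944) = −2501 + 4D
Setting this equal to −1133 kJ gives 4D = 1368, so D = 342 kJ/mol.

D(S-H) ≈ 342 kJ/mol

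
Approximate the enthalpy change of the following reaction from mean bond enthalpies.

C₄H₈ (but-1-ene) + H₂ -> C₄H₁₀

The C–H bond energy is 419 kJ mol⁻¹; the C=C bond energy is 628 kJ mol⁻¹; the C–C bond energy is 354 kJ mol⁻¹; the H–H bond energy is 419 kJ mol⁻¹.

ΔH ≈ −145 kJ

Bonds broken (reactants):
  C–C: 2 × 354 = 708
  C–H: 8 × 419 = 3352
  C=C: 1 × 628 = 628
  H–H: 1 × 419 = 419
  Σ(broken) = 5107 kJ
Bonds formed (products):
  C–C: 3 × 354 = 1062
  C–H: 10 × 419 = 4190
  Σ(formed) = 5252 kJ
ΔH = Σ(broken) − Σ(formed) = 5107 − 5252 = −145 kJ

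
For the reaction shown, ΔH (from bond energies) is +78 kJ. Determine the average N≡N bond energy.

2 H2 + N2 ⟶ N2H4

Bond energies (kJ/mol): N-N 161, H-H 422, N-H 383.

D(N≡N) ≈ 927 kJ/mol

Let D be the N≡N bond energy.
Σ(broken) = 2×422 + 1×D = 844 + D
Σ(formed) = 4×383 + 1×161 = 1693
ΔH = Σ(broken) − Σ(formed) = (844 + D) − (1693) = −849 + D
Setting this equal to +78 kJ gives D = 927 kJ/mol.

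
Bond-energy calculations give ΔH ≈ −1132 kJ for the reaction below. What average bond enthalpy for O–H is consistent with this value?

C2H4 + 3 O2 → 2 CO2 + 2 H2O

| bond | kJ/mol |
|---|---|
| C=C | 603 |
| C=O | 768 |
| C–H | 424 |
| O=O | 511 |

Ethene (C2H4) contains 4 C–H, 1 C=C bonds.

D(O–H) ≈ 473 kJ/mol

Let D be the O–H bond energy.
Σ(broken) = 4×424 + 1×603 + 3×511 = 3832
Σ(formed) = 4×768 + 4×D = 3072 + 4D
ΔH = Σ(broken) − Σ(formed) = (3832) − (3072 + 4D) = +760 − 4D
Setting this equal to −1132 kJ gives 4D = 1892, so D = 473 kJ/mol.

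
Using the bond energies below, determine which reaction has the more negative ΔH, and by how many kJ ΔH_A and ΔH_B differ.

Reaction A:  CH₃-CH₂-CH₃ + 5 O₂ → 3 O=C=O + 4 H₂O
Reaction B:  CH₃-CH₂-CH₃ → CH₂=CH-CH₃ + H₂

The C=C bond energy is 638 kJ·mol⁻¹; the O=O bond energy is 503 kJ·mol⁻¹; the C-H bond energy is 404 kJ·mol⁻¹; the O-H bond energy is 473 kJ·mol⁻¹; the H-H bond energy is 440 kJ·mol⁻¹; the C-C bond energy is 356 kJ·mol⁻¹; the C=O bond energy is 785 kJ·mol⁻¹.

Reaction A:
  Bonds broken (reactants):
    C-C: 2 × 356 = 712
    C-H: 8 × 404 = 3232
    O=O: 5 × 503 = 2515
    Σ(broken) = 6459 kJ
  Bonds formed (products):
    C=O: 6 × 785 = 4710
    O-H: 8 × 473 = 3784
    Σ(formed) = 8494 kJ
  ΔH_A = 6459 − 8494 = −2035 kJ
Reaction B:
  Bonds broken (reactants):
    C-C: 2 × 356 = 712
    C-H: 8 × 404 = 3232
    Σ(broken) = 3944 kJ
  Bonds formed (products):
    C-C: 1 × 356 = 356
    C-H: 6 × 404 = 2424
    C=C: 1 × 638 = 638
    H-H: 1 × 440 = 440
    Σ(formed) = 3858 kJ
  ΔH_B = 3944 − 3858 = +86 kJ
ΔH_A − ΔH_B = −2121 kJ, so reaction A has the more negative ΔH; |ΔH_A − ΔH_B| = 2121 kJ.

Reaction A, by 2121 kJ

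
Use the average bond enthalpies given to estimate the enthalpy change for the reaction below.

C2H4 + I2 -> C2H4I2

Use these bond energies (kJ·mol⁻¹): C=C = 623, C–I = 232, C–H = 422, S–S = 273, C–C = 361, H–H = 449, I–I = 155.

Bonds broken (reactants):
  C–H: 4 × 422 = 1688
  C=C: 1 × 623 = 623
  I–I: 1 × 155 = 155
  Σ(broken) = 2466 kJ
Bonds formed (products):
  C–C: 1 × 361 = 361
  C–H: 4 × 422 = 1688
  C–I: 2 × 232 = 464
  Σ(formed) = 2513 kJ
ΔH = Σ(broken) − Σ(formed) = 2466 − 2513 = −47 kJ

ΔH ≈ −47 kJ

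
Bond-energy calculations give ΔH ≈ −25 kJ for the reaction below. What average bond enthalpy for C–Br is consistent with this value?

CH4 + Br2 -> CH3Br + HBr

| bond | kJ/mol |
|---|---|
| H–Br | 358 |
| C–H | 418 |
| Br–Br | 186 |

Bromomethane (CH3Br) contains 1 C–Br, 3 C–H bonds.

D(C–Br) ≈ 271 kJ/mol

Let D be the C–Br bond energy.
Σ(broken) = 1×186 + 4×418 = 1858
Σ(formed) = 1×D + 3×418 + 1×358 = 1612 + D
ΔH = Σ(broken) − Σ(formed) = (1858) − (1612 + D) = +246 − D
Setting this equal to −25 kJ gives D = 271 kJ/mol.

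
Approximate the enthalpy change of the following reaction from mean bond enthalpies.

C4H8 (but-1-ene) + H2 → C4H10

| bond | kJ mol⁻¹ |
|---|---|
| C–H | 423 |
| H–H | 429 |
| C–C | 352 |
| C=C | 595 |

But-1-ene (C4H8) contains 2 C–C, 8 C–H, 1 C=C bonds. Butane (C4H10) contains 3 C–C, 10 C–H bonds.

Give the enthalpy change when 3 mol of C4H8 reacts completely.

Bonds broken (reactants):
  C–C: 2 × 352 = 704
  C–H: 8 × 423 = 3384
  C=C: 1 × 595 = 595
  H–H: 1 × 429 = 429
  Σ(broken) = 5112 kJ
Bonds formed (products):
  C–C: 3 × 352 = 1056
  C–H: 10 × 423 = 4230
  Σ(formed) = 5286 kJ
ΔH = Σ(broken) − Σ(formed) = 5112 − 5286 = −174 kJ
For 3× the reaction as written: 3 × (−174) = −522 kJ

ΔH = −522 kJ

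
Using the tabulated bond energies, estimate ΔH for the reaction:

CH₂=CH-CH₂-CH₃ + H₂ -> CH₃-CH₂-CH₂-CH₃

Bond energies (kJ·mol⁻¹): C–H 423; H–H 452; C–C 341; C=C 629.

Bonds broken (reactants):
  C–C: 2 × 341 = 682
  C–H: 8 × 423 = 3384
  C=C: 1 × 629 = 629
  H–H: 1 × 452 = 452
  Σ(broken) = 5147 kJ
Bonds formed (products):
  C–C: 3 × 341 = 1023
  C–H: 10 × 423 = 4230
  Σ(formed) = 5253 kJ
ΔH = Σ(broken) − Σ(formed) = 5147 − 5253 = −106 kJ

ΔH ≈ −106 kJ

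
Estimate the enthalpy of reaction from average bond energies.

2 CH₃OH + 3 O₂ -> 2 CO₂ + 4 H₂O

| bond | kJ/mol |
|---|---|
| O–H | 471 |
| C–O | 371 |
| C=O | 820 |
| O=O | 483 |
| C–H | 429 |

Bonds broken (reactants):
  C–H: 6 × 429 = 2574
  C–O: 2 × 371 = 742
  O–H: 2 × 471 = 942
  O=O: 3 × 483 = 1449
  Σ(broken) = 5707 kJ
Bonds formed (products):
  C=O: 4 × 820 = 3280
  O–H: 8 × 471 = 3768
  Σ(formed) = 7048 kJ
ΔH = Σ(broken) − Σ(formed) = 5707 − 7048 = −1341 kJ

ΔH ≈ −1341 kJ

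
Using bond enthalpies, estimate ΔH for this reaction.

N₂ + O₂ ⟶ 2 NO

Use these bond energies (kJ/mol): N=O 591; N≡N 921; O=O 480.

ΔH ≈ +219 kJ

Bonds broken (reactants):
  N≡N: 1 × 921 = 921
  O=O: 1 × 480 = 480
  Σ(broken) = 1401 kJ
Bonds formed (products):
  N=O: 2 × 591 = 1182
  Σ(formed) = 1182 kJ
ΔH = Σ(broken) − Σ(formed) = 1401 − 1182 = +219 kJ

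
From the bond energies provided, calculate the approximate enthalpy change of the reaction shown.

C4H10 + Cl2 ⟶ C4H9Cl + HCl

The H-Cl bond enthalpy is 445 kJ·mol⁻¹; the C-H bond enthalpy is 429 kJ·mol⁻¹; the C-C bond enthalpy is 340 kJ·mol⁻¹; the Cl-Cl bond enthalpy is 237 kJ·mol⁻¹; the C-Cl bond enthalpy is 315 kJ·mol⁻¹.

Bonds broken (reactants):
  C-C: 3 × 340 = 1020
  C-H: 10 × 429 = 4290
  Cl-Cl: 1 × 237 = 237
  Σ(broken) = 5547 kJ
Bonds formed (products):
  C-C: 3 × 340 = 1020
  C-Cl: 1 × 315 = 315
  C-H: 9 × 429 = 3861
  H-Cl: 1 × 445 = 445
  Σ(formed) = 5641 kJ
ΔH = Σ(broken) − Σ(formed) = 5547 − 5641 = −94 kJ

ΔH ≈ −94 kJ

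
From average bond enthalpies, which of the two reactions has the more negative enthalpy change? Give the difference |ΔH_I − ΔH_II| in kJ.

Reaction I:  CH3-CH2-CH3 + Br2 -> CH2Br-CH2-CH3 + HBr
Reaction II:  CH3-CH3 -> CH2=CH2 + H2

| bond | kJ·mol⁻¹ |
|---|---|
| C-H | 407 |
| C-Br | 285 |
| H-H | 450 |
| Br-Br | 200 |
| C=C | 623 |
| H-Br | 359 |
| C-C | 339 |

Reaction I, by 117 kJ

Reaction I:
  Bonds broken (reactants):
    Br-Br: 1 × 200 = 200
    C-C: 2 × 339 = 678
    C-H: 8 × 407 = 3256
    Σ(broken) = 4134 kJ
  Bonds formed (products):
    C-Br: 1 × 285 = 285
    C-C: 2 × 339 = 678
    C-H: 7 × 407 = 2849
    H-Br: 1 × 359 = 359
    Σ(formed) = 4171 kJ
  ΔH_I = 4134 − 4171 = −37 kJ
Reaction II:
  Bonds broken (reactants):
    C-C: 1 × 339 = 339
    C-H: 6 × 407 = 2442
    Σ(broken) = 2781 kJ
  Bonds formed (products):
    C-H: 4 × 407 = 1628
    C=C: 1 × 623 = 623
    H-H: 1 × 450 = 450
    Σ(formed) = 2701 kJ
  ΔH_II = 2781 − 2701 = +80 kJ
ΔH_I − ΔH_II = −117 kJ, so reaction I has the more negative ΔH; |ΔH_I − ΔH_II| = 117 kJ.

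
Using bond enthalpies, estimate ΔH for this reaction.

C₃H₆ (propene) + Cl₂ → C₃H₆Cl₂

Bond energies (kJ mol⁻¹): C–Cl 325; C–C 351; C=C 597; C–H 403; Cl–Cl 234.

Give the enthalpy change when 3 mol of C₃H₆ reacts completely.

ΔH = −510 kJ

Bonds broken (reactants):
  C–C: 1 × 351 = 351
  C–H: 6 × 403 = 2418
  C=C: 1 × 597 = 597
  Cl–Cl: 1 × 234 = 234
  Σ(broken) = 3600 kJ
Bonds formed (products):
  C–C: 2 × 351 = 702
  C–Cl: 2 × 325 = 650
  C–H: 6 × 403 = 2418
  Σ(formed) = 3770 kJ
ΔH = Σ(broken) − Σ(formed) = 3600 − 3770 = −170 kJ
For 3× the reaction as written: 3 × (−170) = −510 kJ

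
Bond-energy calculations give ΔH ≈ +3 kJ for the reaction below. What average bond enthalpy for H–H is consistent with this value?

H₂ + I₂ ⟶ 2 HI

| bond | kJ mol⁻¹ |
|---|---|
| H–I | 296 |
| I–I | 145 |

D(H–H) ≈ 450 kJ/mol

Let D be the H–H bond energy.
Σ(broken) = 1×D + 1×145 = 145 + D
Σ(formed) = 2×296 = 592
ΔH = Σ(broken) − Σ(formed) = (145 + D) − (592) = −447 + D
Setting this equal to +3 kJ gives D = 450 kJ/mol.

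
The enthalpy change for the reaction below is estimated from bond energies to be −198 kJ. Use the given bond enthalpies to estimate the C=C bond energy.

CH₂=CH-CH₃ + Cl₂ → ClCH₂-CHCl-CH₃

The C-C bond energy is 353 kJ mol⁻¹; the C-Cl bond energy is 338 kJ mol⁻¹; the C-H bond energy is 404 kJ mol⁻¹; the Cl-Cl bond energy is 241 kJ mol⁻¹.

D(C=C) ≈ 590 kJ/mol

Let D be the C=C bond energy.
Σ(broken) = 1×353 + 6×404 + 1×D + 1×241 = 3018 + D
Σ(formed) = 2×353 + 2×338 + 6×404 = 3806
ΔH = Σ(broken) − Σ(formed) = (3018 + D) − (3806) = −788 + D
Setting this equal to −198 kJ gives D = 590 kJ/mol.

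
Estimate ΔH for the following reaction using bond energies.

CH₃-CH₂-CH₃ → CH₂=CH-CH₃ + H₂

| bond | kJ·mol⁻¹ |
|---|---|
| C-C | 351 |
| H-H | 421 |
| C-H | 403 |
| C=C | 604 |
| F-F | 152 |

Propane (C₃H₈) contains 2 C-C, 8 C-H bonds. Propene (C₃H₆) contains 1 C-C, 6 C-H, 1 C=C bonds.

ΔH ≈ +132 kJ

Bonds broken (reactants):
  C-C: 2 × 351 = 702
  C-H: 8 × 403 = 3224
  Σ(broken) = 3926 kJ
Bonds formed (products):
  C-C: 1 × 351 = 351
  C-H: 6 × 403 = 2418
  C=C: 1 × 604 = 604
  H-H: 1 × 421 = 421
  Σ(formed) = 3794 kJ
ΔH = Σ(broken) − Σ(formed) = 3926 − 3794 = +132 kJ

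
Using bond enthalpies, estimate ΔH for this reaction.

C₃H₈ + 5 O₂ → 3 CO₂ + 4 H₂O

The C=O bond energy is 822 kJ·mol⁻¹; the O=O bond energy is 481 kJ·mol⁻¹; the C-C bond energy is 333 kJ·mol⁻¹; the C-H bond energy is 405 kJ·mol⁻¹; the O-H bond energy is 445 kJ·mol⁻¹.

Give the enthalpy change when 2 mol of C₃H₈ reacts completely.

Bonds broken (reactants):
  C-C: 2 × 333 = 666
  C-H: 8 × 405 = 3240
  O=O: 5 × 481 = 2405
  Σ(broken) = 6311 kJ
Bonds formed (products):
  C=O: 6 × 822 = 4932
  O-H: 8 × 445 = 3560
  Σ(formed) = 8492 kJ
ΔH = Σ(broken) − Σ(formed) = 6311 − 8492 = −2181 kJ
For 2× the reaction as written: 2 × (−2181) = −4362 kJ

ΔH = −4362 kJ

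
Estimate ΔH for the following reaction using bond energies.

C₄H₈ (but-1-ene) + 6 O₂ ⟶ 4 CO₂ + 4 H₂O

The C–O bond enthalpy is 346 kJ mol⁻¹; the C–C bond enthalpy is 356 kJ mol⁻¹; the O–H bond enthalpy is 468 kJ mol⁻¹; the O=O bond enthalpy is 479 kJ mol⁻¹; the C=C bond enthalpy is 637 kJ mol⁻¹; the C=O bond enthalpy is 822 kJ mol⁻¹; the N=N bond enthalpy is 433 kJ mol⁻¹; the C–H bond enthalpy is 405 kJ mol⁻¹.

ΔH ≈ −2857 kJ

Bonds broken (reactants):
  C–C: 2 × 356 = 712
  C–H: 8 × 405 = 3240
  C=C: 1 × 637 = 637
  O=O: 6 × 479 = 2874
  Σ(broken) = 7463 kJ
Bonds formed (products):
  C=O: 8 × 822 = 6576
  O–H: 8 × 468 = 3744
  Σ(formed) = 10320 kJ
ΔH = Σ(broken) − Σ(formed) = 7463 − 10320 = −2857 kJ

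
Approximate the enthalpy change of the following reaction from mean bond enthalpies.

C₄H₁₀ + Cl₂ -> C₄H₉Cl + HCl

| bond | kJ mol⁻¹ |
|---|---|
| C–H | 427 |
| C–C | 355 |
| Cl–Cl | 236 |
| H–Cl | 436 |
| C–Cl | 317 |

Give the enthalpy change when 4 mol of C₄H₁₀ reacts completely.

ΔH = −360 kJ

Bonds broken (reactants):
  C–C: 3 × 355 = 1065
  C–H: 10 × 427 = 4270
  Cl–Cl: 1 × 236 = 236
  Σ(broken) = 5571 kJ
Bonds formed (products):
  C–C: 3 × 355 = 1065
  C–Cl: 1 × 317 = 317
  C–H: 9 × 427 = 3843
  H–Cl: 1 × 436 = 436
  Σ(formed) = 5661 kJ
ΔH = Σ(broken) − Σ(formed) = 5571 − 5661 = −90 kJ
For 4× the reaction as written: 4 × (−90) = −360 kJ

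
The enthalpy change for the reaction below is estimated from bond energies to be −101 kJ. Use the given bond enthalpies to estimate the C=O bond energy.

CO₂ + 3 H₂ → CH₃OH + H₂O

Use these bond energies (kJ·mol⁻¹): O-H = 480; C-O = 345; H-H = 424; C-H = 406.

D(C=O) ≈ 815 kJ/mol

Let D be the C=O bond energy.
Σ(broken) = 2×D + 3×424 = 1272 + 2D
Σ(formed) = 3×406 + 1×345 + 3×480 = 3003
ΔH = Σ(broken) − Σ(formed) = (1272 + 2D) − (3003) = −1731 + 2D
Setting this equal to −101 kJ gives 2D = 1630, so D = 815 kJ/mol.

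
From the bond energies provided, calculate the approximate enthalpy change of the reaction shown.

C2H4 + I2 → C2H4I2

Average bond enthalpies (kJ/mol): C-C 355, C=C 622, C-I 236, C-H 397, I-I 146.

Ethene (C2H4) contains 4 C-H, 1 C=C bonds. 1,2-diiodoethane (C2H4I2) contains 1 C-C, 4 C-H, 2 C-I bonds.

Bonds broken (reactants):
  C-H: 4 × 397 = 1588
  C=C: 1 × 622 = 622
  I-I: 1 × 146 = 146
  Σ(broken) = 2356 kJ
Bonds formed (products):
  C-C: 1 × 355 = 355
  C-H: 4 × 397 = 1588
  C-I: 2 × 236 = 472
  Σ(formed) = 2415 kJ
ΔH = Σ(broken) − Σ(formed) = 2356 − 2415 = −59 kJ

ΔH ≈ −59 kJ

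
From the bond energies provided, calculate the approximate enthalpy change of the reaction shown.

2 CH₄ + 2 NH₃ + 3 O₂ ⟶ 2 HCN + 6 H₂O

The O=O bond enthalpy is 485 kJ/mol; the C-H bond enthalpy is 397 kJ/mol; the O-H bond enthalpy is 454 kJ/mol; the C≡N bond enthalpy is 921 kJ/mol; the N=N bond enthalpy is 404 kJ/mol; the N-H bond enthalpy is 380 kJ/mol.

ΔH ≈ −1173 kJ

Bonds broken (reactants):
  C-H: 8 × 397 = 3176
  N-H: 6 × 380 = 2280
  O=O: 3 × 485 = 1455
  Σ(broken) = 6911 kJ
Bonds formed (products):
  C≡N: 2 × 921 = 1842
  C-H: 2 × 397 = 794
  O-H: 12 × 454 = 5448
  Σ(formed) = 8084 kJ
ΔH = Σ(broken) − Σ(formed) = 6911 − 8084 = −1173 kJ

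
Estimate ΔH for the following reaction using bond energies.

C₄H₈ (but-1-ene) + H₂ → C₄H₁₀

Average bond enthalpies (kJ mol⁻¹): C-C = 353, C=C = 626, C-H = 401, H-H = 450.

ΔH ≈ −79 kJ

Bonds broken (reactants):
  C-C: 2 × 353 = 706
  C-H: 8 × 401 = 3208
  C=C: 1 × 626 = 626
  H-H: 1 × 450 = 450
  Σ(broken) = 4990 kJ
Bonds formed (products):
  C-C: 3 × 353 = 1059
  C-H: 10 × 401 = 4010
  Σ(formed) = 5069 kJ
ΔH = Σ(broken) − Σ(formed) = 4990 − 5069 = −79 kJ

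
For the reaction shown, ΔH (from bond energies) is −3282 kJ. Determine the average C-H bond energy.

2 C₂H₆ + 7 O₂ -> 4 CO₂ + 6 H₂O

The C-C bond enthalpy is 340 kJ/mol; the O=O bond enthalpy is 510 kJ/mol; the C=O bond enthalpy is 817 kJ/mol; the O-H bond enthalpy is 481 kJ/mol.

D(C-H) ≈ 398 kJ/mol

Let D be the C-H bond energy.
Σ(broken) = 2×340 + 12×D + 7×510 = 4250 + 12D
Σ(formed) = 8×817 + 12×481 = 12308
ΔH = Σ(broken) − Σ(formed) = (4250 + 12D) − (12308) = −8058 + 12D
Setting this equal to −3282 kJ gives 12D = 4776, so D = 398 kJ/mol.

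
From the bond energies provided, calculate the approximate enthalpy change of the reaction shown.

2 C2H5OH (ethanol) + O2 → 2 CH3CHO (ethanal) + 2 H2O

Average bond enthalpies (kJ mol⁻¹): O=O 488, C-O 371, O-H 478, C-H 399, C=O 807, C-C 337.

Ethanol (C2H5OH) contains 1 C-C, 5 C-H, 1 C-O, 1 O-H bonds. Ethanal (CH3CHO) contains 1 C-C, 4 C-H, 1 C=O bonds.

Bonds broken (reactants):
  C-C: 2 × 337 = 674
  C-H: 10 × 399 = 3990
  C-O: 2 × 371 = 742
  O-H: 2 × 478 = 956
  O=O: 1 × 488 = 488
  Σ(broken) = 6850 kJ
Bonds formed (products):
  C-C: 2 × 337 = 674
  C-H: 8 × 399 = 3192
  C=O: 2 × 807 = 1614
  O-H: 4 × 478 = 1912
  Σ(formed) = 7392 kJ
ΔH = Σ(broken) − Σ(formed) = 6850 − 7392 = −542 kJ

ΔH ≈ −542 kJ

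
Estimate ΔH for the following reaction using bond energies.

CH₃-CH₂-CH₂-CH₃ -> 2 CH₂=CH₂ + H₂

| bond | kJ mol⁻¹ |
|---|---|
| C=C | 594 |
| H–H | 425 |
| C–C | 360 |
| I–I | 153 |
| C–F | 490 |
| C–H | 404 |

Bonds broken (reactants):
  C–C: 3 × 360 = 1080
  C–H: 10 × 404 = 4040
  Σ(broken) = 5120 kJ
Bonds formed (products):
  C–H: 8 × 404 = 3232
  C=C: 2 × 594 = 1188
  H–H: 1 × 425 = 425
  Σ(formed) = 4845 kJ
ΔH = Σ(broken) − Σ(formed) = 5120 − 4845 = +275 kJ

ΔH ≈ +275 kJ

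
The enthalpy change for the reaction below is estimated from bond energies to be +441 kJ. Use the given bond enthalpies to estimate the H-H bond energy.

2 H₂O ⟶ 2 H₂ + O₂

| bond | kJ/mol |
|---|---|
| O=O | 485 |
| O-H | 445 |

D(H-H) ≈ 427 kJ/mol

Let D be the H-H bond energy.
Σ(broken) = 4×445 = 1780
Σ(formed) = 2×D + 1×485 = 485 + 2D
ΔH = Σ(broken) − Σ(formed) = (1780) − (485 + 2D) = +1295 − 2D
Setting this equal to +441 kJ gives 2D = 854, so D = 427 kJ/mol.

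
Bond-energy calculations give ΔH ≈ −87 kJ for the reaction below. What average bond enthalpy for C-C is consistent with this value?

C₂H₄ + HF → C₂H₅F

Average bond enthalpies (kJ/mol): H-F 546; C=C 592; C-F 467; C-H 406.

Let D be the C-C bond energy.
Σ(broken) = 4×406 + 1×592 + 1×546 = 2762
Σ(formed) = 1×D + 1×467 + 5×406 = 2497 + D
ΔH = Σ(broken) − Σ(formed) = (2762) − (2497 + D) = +265 − D
Setting this equal to −87 kJ gives D = 352 kJ/mol.

D(C-C) ≈ 352 kJ/mol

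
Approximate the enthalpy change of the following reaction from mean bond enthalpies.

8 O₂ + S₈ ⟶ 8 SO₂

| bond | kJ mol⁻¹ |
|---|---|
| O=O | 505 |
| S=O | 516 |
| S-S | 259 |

Bonds broken (reactants):
  O=O: 8 × 505 = 4040
  S-S: 8 × 259 = 2072
  Σ(broken) = 6112 kJ
Bonds formed (products):
  S=O: 16 × 516 = 8256
  Σ(formed) = 8256 kJ
ΔH = Σ(broken) − Σ(formed) = 6112 − 8256 = −2144 kJ

ΔH ≈ −2144 kJ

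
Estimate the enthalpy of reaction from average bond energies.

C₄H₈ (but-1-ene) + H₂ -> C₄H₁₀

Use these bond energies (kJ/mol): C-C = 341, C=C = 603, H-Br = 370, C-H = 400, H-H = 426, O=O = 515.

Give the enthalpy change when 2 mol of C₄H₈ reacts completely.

Bonds broken (reactants):
  C-C: 2 × 341 = 682
  C-H: 8 × 400 = 3200
  C=C: 1 × 603 = 603
  H-H: 1 × 426 = 426
  Σ(broken) = 4911 kJ
Bonds formed (products):
  C-C: 3 × 341 = 1023
  C-H: 10 × 400 = 4000
  Σ(formed) = 5023 kJ
ΔH = Σ(broken) − Σ(formed) = 4911 − 5023 = −112 kJ
For 2× the reaction as written: 2 × (−112) = −224 kJ

ΔH = −224 kJ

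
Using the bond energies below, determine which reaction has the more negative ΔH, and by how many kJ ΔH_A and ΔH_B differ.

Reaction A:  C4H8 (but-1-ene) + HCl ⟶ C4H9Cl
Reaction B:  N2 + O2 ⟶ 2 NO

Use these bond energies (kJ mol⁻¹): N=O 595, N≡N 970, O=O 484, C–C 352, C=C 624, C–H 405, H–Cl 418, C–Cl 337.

Reaction A, by 316 kJ

Reaction A:
  Bonds broken (reactants):
    C–C: 2 × 352 = 704
    C–H: 8 × 405 = 3240
    C=C: 1 × 624 = 624
    H–Cl: 1 × 418 = 418
    Σ(broken) = 4986 kJ
  Bonds formed (products):
    C–C: 3 × 352 = 1056
    C–Cl: 1 × 337 = 337
    C–H: 9 × 405 = 3645
    Σ(formed) = 5038 kJ
  ΔH_A = 4986 − 5038 = −52 kJ
Reaction B:
  Bonds broken (reactants):
    N≡N: 1 × 970 = 970
    O=O: 1 × 484 = 484
    Σ(broken) = 1454 kJ
  Bonds formed (products):
    N=O: 2 × 595 = 1190
    Σ(formed) = 1190 kJ
  ΔH_B = 1454 − 1190 = +264 kJ
ΔH_A − ΔH_B = −316 kJ, so reaction A has the more negative ΔH; |ΔH_A − ΔH_B| = 316 kJ.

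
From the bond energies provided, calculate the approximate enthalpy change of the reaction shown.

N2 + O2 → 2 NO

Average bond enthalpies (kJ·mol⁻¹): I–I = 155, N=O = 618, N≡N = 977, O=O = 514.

Bonds broken (reactants):
  N≡N: 1 × 977 = 977
  O=O: 1 × 514 = 514
  Σ(broken) = 1491 kJ
Bonds formed (products):
  N=O: 2 × 618 = 1236
  Σ(formed) = 1236 kJ
ΔH = Σ(broken) − Σ(formed) = 1491 − 1236 = +255 kJ

ΔH ≈ +255 kJ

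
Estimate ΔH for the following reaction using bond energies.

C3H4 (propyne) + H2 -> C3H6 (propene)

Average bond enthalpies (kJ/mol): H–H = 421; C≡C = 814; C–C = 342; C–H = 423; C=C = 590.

Bonds broken (reactants):
  C≡C: 1 × 814 = 814
  C–C: 1 × 342 = 342
  C–H: 4 × 423 = 1692
  H–H: 1 × 421 = 421
  Σ(broken) = 3269 kJ
Bonds formed (products):
  C–C: 1 × 342 = 342
  C–H: 6 × 423 = 2538
  C=C: 1 × 590 = 590
  Σ(formed) = 3470 kJ
ΔH = Σ(broken) − Σ(formed) = 3269 − 3470 = −201 kJ

ΔH ≈ −201 kJ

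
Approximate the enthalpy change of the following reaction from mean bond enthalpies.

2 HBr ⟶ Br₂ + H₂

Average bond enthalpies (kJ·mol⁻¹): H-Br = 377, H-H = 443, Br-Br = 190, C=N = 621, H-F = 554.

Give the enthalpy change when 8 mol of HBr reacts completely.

Bonds broken (reactants):
  H-Br: 2 × 377 = 754
  Σ(broken) = 754 kJ
Bonds formed (products):
  Br-Br: 1 × 190 = 190
  H-H: 1 × 443 = 443
  Σ(formed) = 633 kJ
ΔH = Σ(broken) − Σ(formed) = 754 − 633 = +121 kJ
For 4× the reaction as written: 4 × (+121) = +484 kJ

ΔH = +484 kJ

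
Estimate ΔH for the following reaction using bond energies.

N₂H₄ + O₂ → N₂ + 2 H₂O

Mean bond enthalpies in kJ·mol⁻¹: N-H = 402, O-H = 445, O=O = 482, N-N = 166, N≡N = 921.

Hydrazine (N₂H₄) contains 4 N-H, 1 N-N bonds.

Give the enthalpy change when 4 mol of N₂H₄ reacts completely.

Bonds broken (reactants):
  N-H: 4 × 402 = 1608
  N-N: 1 × 166 = 166
  O=O: 1 × 482 = 482
  Σ(broken) = 2256 kJ
Bonds formed (products):
  N≡N: 1 × 921 = 921
  O-H: 4 × 445 = 1780
  Σ(formed) = 2701 kJ
ΔH = Σ(broken) − Σ(formed) = 2256 − 2701 = −445 kJ
For 4× the reaction as written: 4 × (−445) = −1780 kJ

ΔH = −1780 kJ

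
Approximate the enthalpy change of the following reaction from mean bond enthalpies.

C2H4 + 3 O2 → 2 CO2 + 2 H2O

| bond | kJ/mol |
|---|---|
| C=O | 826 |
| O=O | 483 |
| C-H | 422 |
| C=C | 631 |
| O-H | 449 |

ΔH ≈ −1332 kJ

Bonds broken (reactants):
  C-H: 4 × 422 = 1688
  C=C: 1 × 631 = 631
  O=O: 3 × 483 = 1449
  Σ(broken) = 3768 kJ
Bonds formed (products):
  C=O: 4 × 826 = 3304
  O-H: 4 × 449 = 1796
  Σ(formed) = 5100 kJ
ΔH = Σ(broken) − Σ(formed) = 3768 − 5100 = −1332 kJ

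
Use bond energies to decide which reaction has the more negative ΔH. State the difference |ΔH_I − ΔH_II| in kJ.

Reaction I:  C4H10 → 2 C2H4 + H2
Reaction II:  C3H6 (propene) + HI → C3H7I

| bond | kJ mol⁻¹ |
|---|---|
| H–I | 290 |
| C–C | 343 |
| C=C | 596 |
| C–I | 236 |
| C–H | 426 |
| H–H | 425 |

Reaction II, by 383 kJ

Reaction I:
  Bonds broken (reactants):
    C–C: 3 × 343 = 1029
    C–H: 10 × 426 = 4260
    Σ(broken) = 5289 kJ
  Bonds formed (products):
    C–H: 8 × 426 = 3408
    C=C: 2 × 596 = 1192
    H–H: 1 × 425 = 425
    Σ(formed) = 5025 kJ
  ΔH_I = 5289 − 5025 = +264 kJ
Reaction II:
  Bonds broken (reactants):
    C–C: 1 × 343 = 343
    C–H: 6 × 426 = 2556
    C=C: 1 × 596 = 596
    H–I: 1 × 290 = 290
    Σ(broken) = 3785 kJ
  Bonds formed (products):
    C–C: 2 × 343 = 686
    C–H: 7 × 426 = 2982
    C–I: 1 × 236 = 236
    Σ(formed) = 3904 kJ
  ΔH_II = 3785 − 3904 = −119 kJ
ΔH_I − ΔH_II = +383 kJ, so reaction II has the more negative ΔH; |ΔH_I − ΔH_II| = 383 kJ.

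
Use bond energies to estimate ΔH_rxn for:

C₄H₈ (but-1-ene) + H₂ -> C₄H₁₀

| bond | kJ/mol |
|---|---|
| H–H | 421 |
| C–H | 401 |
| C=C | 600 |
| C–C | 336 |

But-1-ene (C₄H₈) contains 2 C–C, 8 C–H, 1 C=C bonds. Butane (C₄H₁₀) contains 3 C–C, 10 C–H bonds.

Bonds broken (reactants):
  C–C: 2 × 336 = 672
  C–H: 8 × 401 = 3208
  C=C: 1 × 600 = 600
  H–H: 1 × 421 = 421
  Σ(broken) = 4901 kJ
Bonds formed (products):
  C–C: 3 × 336 = 1008
  C–H: 10 × 401 = 4010
  Σ(formed) = 5018 kJ
ΔH = Σ(broken) − Σ(formed) = 4901 − 5018 = −117 kJ

ΔH ≈ −117 kJ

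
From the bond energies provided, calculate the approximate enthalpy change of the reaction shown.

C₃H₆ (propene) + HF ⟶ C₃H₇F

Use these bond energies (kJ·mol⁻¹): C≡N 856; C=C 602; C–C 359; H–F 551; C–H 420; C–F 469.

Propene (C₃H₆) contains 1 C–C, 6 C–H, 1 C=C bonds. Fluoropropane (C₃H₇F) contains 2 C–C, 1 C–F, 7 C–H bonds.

Bonds broken (reactants):
  C–C: 1 × 359 = 359
  C–H: 6 × 420 = 2520
  C=C: 1 × 602 = 602
  H–F: 1 × 551 = 551
  Σ(broken) = 4032 kJ
Bonds formed (products):
  C–C: 2 × 359 = 718
  C–F: 1 × 469 = 469
  C–H: 7 × 420 = 2940
  Σ(formed) = 4127 kJ
ΔH = Σ(broken) − Σ(formed) = 4032 − 4127 = −95 kJ

ΔH ≈ −95 kJ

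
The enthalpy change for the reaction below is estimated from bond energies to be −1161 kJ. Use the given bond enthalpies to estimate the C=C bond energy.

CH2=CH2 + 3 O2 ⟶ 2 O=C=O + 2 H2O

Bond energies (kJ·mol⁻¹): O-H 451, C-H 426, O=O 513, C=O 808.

D(C=C) ≈ 632 kJ/mol

Let D be the C=C bond energy.
Σ(broken) = 4×426 + 1×D + 3×513 = 3243 + D
Σ(formed) = 4×808 + 4×451 = 5036
ΔH = Σ(broken) − Σ(formed) = (3243 + D) − (5036) = −1793 + D
Setting this equal to −1161 kJ gives D = 632 kJ/mol.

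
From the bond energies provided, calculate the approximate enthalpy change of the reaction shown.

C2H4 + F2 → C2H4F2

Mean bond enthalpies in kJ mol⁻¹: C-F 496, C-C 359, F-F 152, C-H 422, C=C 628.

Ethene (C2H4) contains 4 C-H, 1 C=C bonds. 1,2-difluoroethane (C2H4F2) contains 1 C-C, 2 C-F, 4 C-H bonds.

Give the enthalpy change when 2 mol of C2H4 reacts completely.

ΔH = −1142 kJ

Bonds broken (reactants):
  C-H: 4 × 422 = 1688
  C=C: 1 × 628 = 628
  F-F: 1 × 152 = 152
  Σ(broken) = 2468 kJ
Bonds formed (products):
  C-C: 1 × 359 = 359
  C-F: 2 × 496 = 992
  C-H: 4 × 422 = 1688
  Σ(formed) = 3039 kJ
ΔH = Σ(broken) − Σ(formed) = 2468 − 3039 = −571 kJ
For 2× the reaction as written: 2 × (−571) = −1142 kJ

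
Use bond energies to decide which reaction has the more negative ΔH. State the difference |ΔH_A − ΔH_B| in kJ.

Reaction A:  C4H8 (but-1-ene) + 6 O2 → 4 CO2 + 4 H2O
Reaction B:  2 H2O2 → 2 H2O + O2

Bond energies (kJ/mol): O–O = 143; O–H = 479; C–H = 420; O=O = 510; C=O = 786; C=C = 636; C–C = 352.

Reaction A:
  Bonds broken (reactants):
    C–C: 2 × 352 = 704
    C–H: 8 × 420 = 3360
    C=C: 1 × 636 = 636
    O=O: 6 × 510 = 3060
    Σ(broken) = 7760 kJ
  Bonds formed (products):
    C=O: 8 × 786 = 6288
    O–H: 8 × 479 = 3832
    Σ(formed) = 10120 kJ
  ΔH_A = 7760 − 10120 = −2360 kJ
Reaction B:
  Bonds broken (reactants):
    O–H: 4 × 479 = 1916
    O–O: 2 × 143 = 286
    Σ(broken) = 2202 kJ
  Bonds formed (products):
    O–H: 4 × 479 = 1916
    O=O: 1 × 510 = 510
    Σ(formed) = 2426 kJ
  ΔH_B = 2202 − 2426 = −224 kJ
ΔH_A − ΔH_B = −2136 kJ, so reaction A has the more negative ΔH; |ΔH_A − ΔH_B| = 2136 kJ.

Reaction A, by 2136 kJ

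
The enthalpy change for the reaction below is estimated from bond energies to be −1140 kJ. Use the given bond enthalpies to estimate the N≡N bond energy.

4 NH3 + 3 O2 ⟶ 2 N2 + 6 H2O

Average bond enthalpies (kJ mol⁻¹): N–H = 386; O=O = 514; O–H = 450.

D(N≡N) ≈ 957 kJ/mol

Let D be the N≡N bond energy.
Σ(broken) = 12×386 + 3×514 = 6174
Σ(formed) = 2×D + 12×450 = 5400 + 2D
ΔH = Σ(broken) − Σ(formed) = (6174) − (5400 + 2D) = +774 − 2D
Setting this equal to −1140 kJ gives 2D = 1914, so D = 957 kJ/mol.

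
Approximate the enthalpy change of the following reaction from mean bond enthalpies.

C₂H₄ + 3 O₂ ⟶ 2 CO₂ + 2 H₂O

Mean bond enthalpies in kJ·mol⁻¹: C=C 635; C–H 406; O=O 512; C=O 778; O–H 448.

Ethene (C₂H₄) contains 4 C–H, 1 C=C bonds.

Bonds broken (reactants):
  C–H: 4 × 406 = 1624
  C=C: 1 × 635 = 635
  O=O: 3 × 512 = 1536
  Σ(broken) = 3795 kJ
Bonds formed (products):
  C=O: 4 × 778 = 3112
  O–H: 4 × 448 = 1792
  Σ(formed) = 4904 kJ
ΔH = Σ(broken) − Σ(formed) = 3795 − 4904 = −1109 kJ

ΔH ≈ −1109 kJ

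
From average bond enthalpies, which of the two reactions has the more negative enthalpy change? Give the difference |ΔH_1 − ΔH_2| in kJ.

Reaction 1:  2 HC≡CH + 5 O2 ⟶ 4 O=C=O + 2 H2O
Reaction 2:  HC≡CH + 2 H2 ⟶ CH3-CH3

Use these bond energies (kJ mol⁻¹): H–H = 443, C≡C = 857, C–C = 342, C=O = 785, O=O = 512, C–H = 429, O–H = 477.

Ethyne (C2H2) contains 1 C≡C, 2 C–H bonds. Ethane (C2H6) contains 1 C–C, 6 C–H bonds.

Reaction 1, by 1883 kJ

Reaction 1:
  Bonds broken (reactants):
    C≡C: 2 × 857 = 1714
    C–H: 4 × 429 = 1716
    O=O: 5 × 512 = 2560
    Σ(broken) = 5990 kJ
  Bonds formed (products):
    C=O: 8 × 785 = 6280
    O–H: 4 × 477 = 1908
    Σ(formed) = 8188 kJ
  ΔH_1 = 5990 − 8188 = −2198 kJ
Reaction 2:
  Bonds broken (reactants):
    C≡C: 1 × 857 = 857
    C–H: 2 × 429 = 858
    H–H: 2 × 443 = 886
    Σ(broken) = 2601 kJ
  Bonds formed (products):
    C–C: 1 × 342 = 342
    C–H: 6 × 429 = 2574
    Σ(formed) = 2916 kJ
  ΔH_2 = 2601 − 2916 = −315 kJ
ΔH_1 − ΔH_2 = −1883 kJ, so reaction 1 has the more negative ΔH; |ΔH_1 − ΔH_2| = 1883 kJ.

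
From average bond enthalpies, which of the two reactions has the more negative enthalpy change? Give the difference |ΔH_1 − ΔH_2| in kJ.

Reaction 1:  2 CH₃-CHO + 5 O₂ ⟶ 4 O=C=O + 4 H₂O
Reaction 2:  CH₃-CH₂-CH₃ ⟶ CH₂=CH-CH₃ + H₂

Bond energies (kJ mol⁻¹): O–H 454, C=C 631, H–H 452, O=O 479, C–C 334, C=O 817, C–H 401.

Reaction 1:
  Bonds broken (reactants):
    C–C: 2 × 334 = 668
    C–H: 8 × 401 = 3208
    C=O: 2 × 817 = 1634
    O=O: 5 × 479 = 2395
    Σ(broken) = 7905 kJ
  Bonds formed (products):
    C=O: 8 × 817 = 6536
    O–H: 8 × 454 = 3632
    Σ(formed) = 10168 kJ
  ΔH_1 = 7905 − 10168 = −2263 kJ
Reaction 2:
  Bonds broken (reactants):
    C–C: 2 × 334 = 668
    C–H: 8 × 401 = 3208
    Σ(broken) = 3876 kJ
  Bonds formed (products):
    C–C: 1 × 334 = 334
    C–H: 6 × 401 = 2406
    C=C: 1 × 631 = 631
    H–H: 1 × 452 = 452
    Σ(formed) = 3823 kJ
  ΔH_2 = 3876 − 3823 = +53 kJ
ΔH_1 − ΔH_2 = −2316 kJ, so reaction 1 has the more negative ΔH; |ΔH_1 − ΔH_2| = 2316 kJ.

Reaction 1, by 2316 kJ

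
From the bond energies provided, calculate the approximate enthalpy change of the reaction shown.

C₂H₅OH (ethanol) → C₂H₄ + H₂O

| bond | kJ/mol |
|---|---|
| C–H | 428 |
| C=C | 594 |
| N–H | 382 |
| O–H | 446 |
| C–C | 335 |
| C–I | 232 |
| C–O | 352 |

Bonds broken (reactants):
  C–C: 1 × 335 = 335
  C–H: 5 × 428 = 2140
  C–O: 1 × 352 = 352
  O–H: 1 × 446 = 446
  Σ(broken) = 3273 kJ
Bonds formed (products):
  C–H: 4 × 428 = 1712
  C=C: 1 × 594 = 594
  O–H: 2 × 446 = 892
  Σ(formed) = 3198 kJ
ΔH = Σ(broken) − Σ(formed) = 3273 − 3198 = +75 kJ

ΔH ≈ +75 kJ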